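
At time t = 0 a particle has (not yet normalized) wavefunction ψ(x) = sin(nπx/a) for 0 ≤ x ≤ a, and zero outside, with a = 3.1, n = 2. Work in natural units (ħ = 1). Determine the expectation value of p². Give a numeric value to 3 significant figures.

4.11

p² ψ = −ħ² d²ψ/dx²; ⟨p²⟩ = −ħ² ∫ ψ*·ψ'' dx / ∫|ψ|² dx.
d/dx sin(nπx/a) = (nπ/a)·cos(nπx/a) and d²/dx² sin(nπx/a) = −(nπ/a)²·sin(nπx/a); on 0 ≤ x ≤ a, ∫sin²(nπx/a) dx = a/2 and ∫sin(nπx/a)·cos(nπx/a) dx = 0.
State is unnormalized: ∫|ψ|² dx = 1.5500, and ∫ψ*·(−ħ² ψ'') dx = 6.3675, so ⟨p²⟩ = 6.3675 / 1.5500.
⟨p²⟩ = 4.1081.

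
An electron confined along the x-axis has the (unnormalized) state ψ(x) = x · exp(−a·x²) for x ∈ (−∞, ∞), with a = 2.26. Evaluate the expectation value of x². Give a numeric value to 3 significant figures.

⟨x²⟩ = ∫ x²·|ψ|² dx / ∫|ψ|² dx (integrals over the domain).
Expand each integrand as polynomial × e^(−2ax²) and use ∫x^(2j)·e^(−2ax²) dx = (2j−1)!!/(4a)^j · √(π/(2a)), odd powers → 0; here √(π/(2a)) = 0.83369.
State is unnormalized: ∫|ψ|² dx = 0.092223, and ∫ψ*·x²·ψ dx = 0.030605, so ⟨x²⟩ = 0.030605 / 0.092223.
⟨x²⟩ = 0.33186.

0.332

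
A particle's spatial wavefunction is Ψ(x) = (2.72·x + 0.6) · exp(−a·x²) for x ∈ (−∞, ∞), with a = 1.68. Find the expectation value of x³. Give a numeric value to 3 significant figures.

⟨x³⟩ = ∫ x³·|Ψ|² dx / ∫|Ψ|² dx (integrals over the domain).
Expand each integrand as polynomial × e^(−2ax²) and use ∫x^(2j)·e^(−2ax²) dx = (2j−1)!!/(4a)^j · √(π/(2a)), odd powers → 0; here √(π/(2a)) = 0.96695.
State is unnormalized: ∫|Ψ|² dx = 1.4127, and ∫Ψ*·x³·Ψ dx = 0.20967, so ⟨x³⟩ = 0.20967 / 1.4127.
⟨x³⟩ = 0.14842.

0.148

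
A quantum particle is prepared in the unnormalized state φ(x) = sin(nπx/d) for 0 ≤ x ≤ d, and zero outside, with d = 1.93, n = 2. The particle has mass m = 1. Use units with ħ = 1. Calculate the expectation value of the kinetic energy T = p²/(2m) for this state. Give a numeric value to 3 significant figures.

5.30

T = −(ħ²/2m) d²/dx², so ⟨T⟩ = −(ħ²/2m) ∫ φ*·φ'' dx / ∫|φ|² dx; with m = 1.
d/dx sin(nπx/d) = (nπ/d)·cos(nπx/d) and d²/dx² sin(nπx/d) = −(nπ/d)²·sin(nπx/d); on 0 ≤ x ≤ d, ∫sin²(nπx/d) dx = d/2 and ∫sin(nπx/d)·cos(nπx/d) dx = 0.
State is unnormalized: ∫|φ|² dx = 0.96500, and ∫φ*·(−ħ²/2m · φ'') dx = 5.1138, so ⟨T⟩ = 5.1138 / 0.96500.
⟨T⟩ = 5.2993.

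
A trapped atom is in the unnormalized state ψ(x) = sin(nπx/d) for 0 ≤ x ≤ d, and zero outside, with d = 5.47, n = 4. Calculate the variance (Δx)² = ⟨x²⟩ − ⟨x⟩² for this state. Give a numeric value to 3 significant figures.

Compute ⟨x⟩ and ⟨x²⟩ separately, then (Δx)² = ⟨x²⟩ − ⟨x⟩².
With sin²θ = (1 − cos2θ)/2 on 0 ≤ x ≤ d: ∫sin²(nπx/d) dx = d/2, ∫x·sin²(nπx/d) dx = d²/4, ∫x²·sin²(nπx/d) dx = d³·(1/6 − 1/(4n²π²)); higher powers xᵏ the same way, integrating xᵏ·cos(2nπx/d) by parts.
Normalization: ∫|ψ|² dx = 2.7350.
⟨x⟩ = 2.7350 and ⟨x²⟩ = 9.8789.
(Δx)² = 9.8789 − (2.7350)² = 2.3987.

2.40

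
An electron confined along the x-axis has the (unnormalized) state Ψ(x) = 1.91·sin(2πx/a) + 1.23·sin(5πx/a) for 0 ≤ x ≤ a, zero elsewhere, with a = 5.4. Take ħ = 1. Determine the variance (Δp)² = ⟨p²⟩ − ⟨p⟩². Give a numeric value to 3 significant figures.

Compute ⟨p⟩ and ⟨p²⟩ separately; (Δp)² = ⟨p²⟩ − ⟨p⟩².
d²/dx² sin(jπx/a) = −(jπ/a)²·sin(jπx/a); on 0 ≤ x ≤ a, ∫sin²(jπx/a) dx = a/2 and ∫sin(jπx/a)·sin(lπx/a) dx = 0 for j ≠ l, so only diagonal terms survive in ∫|Ψ|² and ∫Ψ·Ψ″; ∫Ψ·Ψ′ dx = [Ψ²/2] between the walls = 0.
Normalization: ∫|Ψ|² dx = 13.935.
⟨p⟩ = 0.0000 and ⟨p²⟩ = 3.4374.
(Δp)² = 3.4374 − (0.0000)² = 3.4374.

3.44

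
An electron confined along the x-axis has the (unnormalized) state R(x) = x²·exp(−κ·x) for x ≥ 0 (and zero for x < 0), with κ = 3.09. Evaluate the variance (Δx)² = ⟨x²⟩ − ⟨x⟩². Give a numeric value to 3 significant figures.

0.131

Compute ⟨x⟩ and ⟨x²⟩ separately, then (Δx)² = ⟨x²⟩ − ⟨x⟩².
Every integrand reduces to terms xʲ·e^(−2κx) on [0, ∞); use ∫₀^∞ xʲ·e^(−2κx) dx = j!/(2κ)^(j+1).
Normalization: ∫|R|² dx = 0.0026624.
⟨x⟩ = 0.80906 and ⟨x²⟩ = 0.78550.
(Δx)² = 0.78550 − (0.80906)² = 0.13092.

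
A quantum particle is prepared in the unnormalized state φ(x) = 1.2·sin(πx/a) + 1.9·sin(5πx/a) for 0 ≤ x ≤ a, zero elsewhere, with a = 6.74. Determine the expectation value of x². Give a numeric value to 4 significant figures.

14.71

⟨x²⟩ = ∫ x²·|φ|² dx / ∫|φ|² dx (integrals over the domain).
On 0 ≤ x ≤ a (j ≠ l): ∫sin²(jπx/a) dx = a/2, ∫sin(jπx/a)·sin(lπx/a) dx = 0; diagonal moments ∫x·sin²(jπx/a) dx = a²/4, ∫x²·sin²(jπx/a) dx = a³·(1/6 − 1/(4j²π²)); cross terms ∫x·sin(jπx/a)·sin(lπx/a) dx = 0 for j + l even and −4jla²/(π²(j² − l²)²) for j + l odd, ∫x²·sin(jπx/a)·sin(lπx/a) dx = (−1)^(j+l)·4jla³/(π²(j² − l²)²); higher powers the same way via product-to-sum and parts.
State is unnormalized: ∫|φ|² dx = 17.019, and ∫φ*·x²·φ dx = 250.33, so ⟨x²⟩ = 250.33 / 17.019.
⟨x²⟩ = 14.709.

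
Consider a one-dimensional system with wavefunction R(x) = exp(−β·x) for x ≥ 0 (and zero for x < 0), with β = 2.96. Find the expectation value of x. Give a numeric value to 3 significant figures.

0.169

⟨x⟩ = ∫ x·|R|² dx / ∫|R|² dx (integrals over the domain).
Every integrand reduces to terms xʲ·e^(−2βx) on [0, ∞); use ∫₀^∞ xʲ·e^(−2βx) dx = j!/(2β)^(j+1).
State is unnormalized: ∫|R|² dx = 0.16892, and ∫R*·x·R dx = 0.028534, so ⟨x⟩ = 0.028534 / 0.16892.
⟨x⟩ = 0.16892.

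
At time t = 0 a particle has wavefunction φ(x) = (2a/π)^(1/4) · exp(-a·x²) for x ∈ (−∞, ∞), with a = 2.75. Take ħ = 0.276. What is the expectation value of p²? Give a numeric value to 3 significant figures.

0.209

p² φ = −ħ² d²φ/dx²; ⟨p²⟩ = −ħ² ∫ φ*·φ'' dx.
Gaussian moments: ∫x^(2j)·e^(−2ax²) dx = (2j−1)!!/(4a)^j · √(π/(2a)), odd powers integrate to 0; here √(π/(2a)) = 0.75578. Derivatives: d/dx e^(−ax²) = −2ax·e^(−ax²), d²/dx² e^(−ax²) = (4a²x² − 2a)·e^(−ax²).
⟨p²⟩ = 0.20948.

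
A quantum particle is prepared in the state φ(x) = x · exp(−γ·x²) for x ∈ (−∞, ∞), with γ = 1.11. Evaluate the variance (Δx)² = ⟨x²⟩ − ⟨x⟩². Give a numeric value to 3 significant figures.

0.676

Compute ⟨x⟩ and ⟨x²⟩ separately, then (Δx)² = ⟨x²⟩ − ⟨x⟩².
Expand each integrand as polynomial × e^(−2γx²) and use ∫x^(2j)·e^(−2γx²) dx = (2j−1)!!/(4γ)^j · √(π/(2γ)), odd powers → 0; here √(π/(2γ)) = 1.1896.
Normalization: ∫|φ|² dx = 0.26793.
⟨x⟩ = 0.0000 and ⟨x²⟩ = 0.67568.
(Δx)² = 0.67568 − (0.0000)² = 0.67568.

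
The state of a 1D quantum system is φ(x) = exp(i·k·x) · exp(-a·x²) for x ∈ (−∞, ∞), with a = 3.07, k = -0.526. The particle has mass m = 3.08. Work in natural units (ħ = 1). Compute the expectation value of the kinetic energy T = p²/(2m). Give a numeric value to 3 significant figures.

0.543

T = −(ħ²/2m) d²/dx², so ⟨T⟩ = −(ħ²/2m) ∫ φ*·φ'' dx / ∫|φ|² dx; with m = 3.08.
Gaussian moments: ∫x^(2j)·e^(−2ax²) dx = (2j−1)!!/(4a)^j · √(π/(2a)), odd powers integrate to 0; here √(π/(2a)) = 0.71530. Derivatives: φ′ = (ik − 2ax)·φ, φ″ = ((ik − 2ax)² − 2a)·φ; the odd-in-x pieces drop out.
State is unnormalized: ∫|φ|² dx = 0.71530, and ∫φ*·(−ħ²/2m · φ'') dx = 0.38862, so ⟨T⟩ = 0.38862 / 0.71530.
⟨T⟩ = 0.54329.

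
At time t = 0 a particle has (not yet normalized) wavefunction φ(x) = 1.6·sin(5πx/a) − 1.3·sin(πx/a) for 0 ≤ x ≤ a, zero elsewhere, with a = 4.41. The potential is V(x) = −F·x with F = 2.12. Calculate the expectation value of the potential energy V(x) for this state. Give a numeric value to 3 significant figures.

-4.67

⟨V⟩ = ∫ V(x)·|φ|² dx / ∫|φ|² dx.
On 0 ≤ x ≤ a (j ≠ l): ∫sin²(jπx/a) dx = a/2, ∫sin(jπx/a)·sin(lπx/a) dx = 0; diagonal moments ∫x·sin²(jπx/a) dx = a²/4, ∫x²·sin²(jπx/a) dx = a³·(1/6 − 1/(4j²π²)); cross terms ∫x·sin(jπx/a)·sin(lπx/a) dx = 0 for j + l even and −4jla²/(π²(j² − l²)²) for j + l odd, ∫x²·sin(jπx/a)·sin(lπx/a) dx = (−1)^(j+l)·4jla³/(π²(j² − l²)²); higher powers the same way via product-to-sum and parts.
State is unnormalized: ∫|φ|² dx = 9.3713, and ∫φ*·V(x)·φ dx = -43.807, so ⟨V⟩ = -43.807 / 9.3713.
⟨V⟩ = -4.6746.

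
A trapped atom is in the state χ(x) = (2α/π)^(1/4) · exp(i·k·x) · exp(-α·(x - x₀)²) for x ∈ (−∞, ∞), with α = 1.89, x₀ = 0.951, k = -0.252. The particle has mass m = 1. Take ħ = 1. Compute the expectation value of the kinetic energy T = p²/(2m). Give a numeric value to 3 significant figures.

0.977

T = −(ħ²/2m) d²/dx², so ⟨T⟩ = −(ħ²/2m) ∫ χ*·χ'' dx; with m = 1.
Gaussian moments (u = x − x₀): ∫u^(2j)·e^(−2αu²) du = (2j−1)!!/(4α)^j · √(π/(2α)), odd powers integrate to 0; here √(π/(2α)) = 0.91165. Derivatives: χ′ = (ik − 2αu)·χ, χ″ = ((ik − 2αu)² − 2α)·χ; the odd-in-u pieces drop out.
⟨T⟩ = 0.97675.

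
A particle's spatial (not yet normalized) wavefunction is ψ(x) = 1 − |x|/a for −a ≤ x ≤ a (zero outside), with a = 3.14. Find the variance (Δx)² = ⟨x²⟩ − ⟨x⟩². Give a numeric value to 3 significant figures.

Compute ⟨x⟩ and ⟨x²⟩ separately, then (Δx)² = ⟨x²⟩ − ⟨x⟩².
ψ is even, so ∫ over [−a, a] = 2∫₀ᵃ with ψ = 1 − x/a there: ∫₀ᵃ (1 − x/a)² dx = a/3, ∫₀ᵃ x²(1 − x/a)² dx = a³/30, ∫₀ᵃ x⁴(1 − x/a)² dx = a⁵/105.
Normalization: ∫|ψ|² dx = 2.0933.
⟨x⟩ = 0.0000 and ⟨x²⟩ = 0.98596.
(Δx)² = 0.98596 − (0.0000)² = 0.98596.

0.986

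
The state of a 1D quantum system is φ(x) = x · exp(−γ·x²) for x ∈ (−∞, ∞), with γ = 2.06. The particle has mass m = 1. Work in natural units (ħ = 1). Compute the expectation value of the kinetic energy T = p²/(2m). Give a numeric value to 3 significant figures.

T = −(ħ²/2m) d²/dx², so ⟨T⟩ = −(ħ²/2m) ∫ φ*·φ'' dx / ∫|φ|² dx; with m = 1.
Expand each integrand as polynomial × e^(−2γx²) and use ∫x^(2j)·e^(−2γx²) dx = (2j−1)!!/(4γ)^j · √(π/(2γ)), odd powers → 0; here √(π/(2γ)) = 0.87323. Differentiate with the product rule, d/dx e^(−γx²) = −2γx·e^(−γx²).
State is unnormalized: ∫|φ|² dx = 0.10597, and ∫φ*·(−ħ²/2m · φ'') dx = 0.32746, so ⟨T⟩ = 0.32746 / 0.10597.
⟨T⟩ = 3.0900.

3.09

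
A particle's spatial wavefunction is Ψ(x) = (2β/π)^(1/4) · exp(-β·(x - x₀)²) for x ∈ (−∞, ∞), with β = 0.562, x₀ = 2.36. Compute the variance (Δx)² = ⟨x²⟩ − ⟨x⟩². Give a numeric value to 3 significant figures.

Compute ⟨x⟩ and ⟨x²⟩ separately, then (Δx)² = ⟨x²⟩ − ⟨x⟩².
Gaussian moments (u = x − x₀): ∫u^(2j)·e^(−2βu²) du = (2j−1)!!/(4β)^j · √(π/(2β)), odd powers integrate to 0; here √(π/(2β)) = 1.6718.
⟨x⟩ = 2.3600 and ⟨x²⟩ = 6.0144.
(Δx)² = 6.0144 − (2.3600)² = 0.44484.

0.445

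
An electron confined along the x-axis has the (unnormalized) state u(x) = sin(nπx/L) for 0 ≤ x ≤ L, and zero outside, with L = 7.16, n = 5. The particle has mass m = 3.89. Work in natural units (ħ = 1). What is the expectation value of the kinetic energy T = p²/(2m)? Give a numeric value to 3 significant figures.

T = −(ħ²/2m) d²/dx², so ⟨T⟩ = −(ħ²/2m) ∫ u*·u'' dx / ∫|u|² dx; with m = 3.89.
d/dx sin(nπx/L) = (nπ/L)·cos(nπx/L) and d²/dx² sin(nπx/L) = −(nπ/L)²·sin(nπx/L); on 0 ≤ x ≤ L, ∫sin²(nπx/L) dx = L/2 and ∫sin(nπx/L)·cos(nπx/L) dx = 0.
State is unnormalized: ∫|u|² dx = 3.5800, and ∫u*·(−ħ²/2m · u'') dx = 2.2147, so ⟨T⟩ = 2.2147 / 3.5800.
⟨T⟩ = 0.61863.

0.619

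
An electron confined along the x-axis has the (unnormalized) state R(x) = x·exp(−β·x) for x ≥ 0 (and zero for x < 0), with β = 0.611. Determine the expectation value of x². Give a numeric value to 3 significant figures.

8.04

⟨x²⟩ = ∫ x²·|R|² dx / ∫|R|² dx (integrals over the domain).
Every integrand reduces to terms xʲ·e^(−2βx) on [0, ∞); use ∫₀^∞ xʲ·e^(−2βx) dx = j!/(2β)^(j+1).
State is unnormalized: ∫|R|² dx = 1.0960, and ∫R*·x²·R dx = 8.8076, so ⟨x²⟩ = 8.8076 / 1.0960.
⟨x²⟩ = 8.0360.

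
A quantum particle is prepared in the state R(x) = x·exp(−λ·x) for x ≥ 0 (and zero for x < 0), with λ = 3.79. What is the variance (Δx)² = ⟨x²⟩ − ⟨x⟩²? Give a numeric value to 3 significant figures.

Compute ⟨x⟩ and ⟨x²⟩ separately, then (Δx)² = ⟨x²⟩ − ⟨x⟩².
Every integrand reduces to terms xʲ·e^(−2λx) on [0, ∞); use ∫₀^∞ xʲ·e^(−2λx) dx = j!/(2λ)^(j+1).
Normalization: ∫|R|² dx = 0.0045922.
⟨x⟩ = 0.39578 and ⟨x²⟩ = 0.20885.
(Δx)² = 0.20885 − (0.39578)² = 0.052214.

0.0522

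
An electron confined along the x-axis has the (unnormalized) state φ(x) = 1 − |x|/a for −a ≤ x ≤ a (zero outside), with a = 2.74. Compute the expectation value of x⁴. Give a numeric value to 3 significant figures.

1.61

⟨x⁴⟩ = ∫ x⁴·|φ|² dx / ∫|φ|² dx (integrals over the domain).
φ is even, so ∫ over [−a, a] = 2∫₀ᵃ with φ = 1 − x/a there: ∫₀ᵃ (1 − x/a)² dx = a/3, ∫₀ᵃ x²(1 − x/a)² dx = a³/30, ∫₀ᵃ x⁴(1 − x/a)² dx = a⁵/105.
State is unnormalized: ∫|φ|² dx = 1.8267, and ∫φ*·x⁴·φ dx = 2.9417, so ⟨x⁴⟩ = 2.9417 / 1.8267.
⟨x⁴⟩ = 1.6104.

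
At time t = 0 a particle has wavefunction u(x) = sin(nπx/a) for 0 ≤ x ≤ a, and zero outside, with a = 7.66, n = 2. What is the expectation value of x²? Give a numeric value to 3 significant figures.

⟨x²⟩ = ∫ x²·|u|² dx / ∫|u|² dx (integrals over the domain).
With sin²θ = (1 − cos2θ)/2 on 0 ≤ x ≤ a: ∫sin²(nπx/a) dx = a/2, ∫x·sin²(nπx/a) dx = a²/4, ∫x²·sin²(nπx/a) dx = a³·(1/6 − 1/(4n²π²)); higher powers xᵏ the same way, integrating xᵏ·cos(2nπx/a) by parts.
State is unnormalized: ∫|u|² dx = 3.8300, and ∫u*·x²·u dx = 72.063, so ⟨x²⟩ = 72.063 / 3.8300.
⟨x²⟩ = 18.815.

18.8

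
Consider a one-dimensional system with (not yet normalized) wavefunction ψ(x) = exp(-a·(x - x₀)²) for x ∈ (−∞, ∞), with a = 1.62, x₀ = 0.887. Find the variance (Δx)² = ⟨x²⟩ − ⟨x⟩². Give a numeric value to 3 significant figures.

0.154

Compute ⟨x⟩ and ⟨x²⟩ separately, then (Δx)² = ⟨x²⟩ − ⟨x⟩².
Gaussian moments (u = x − x₀): ∫u^(2j)·e^(−2au²) du = (2j−1)!!/(4a)^j · √(π/(2a)), odd powers integrate to 0; here √(π/(2a)) = 0.98470.
Normalization: ∫|ψ|² dx = 0.98470.
⟨x⟩ = 0.88700 and ⟨x²⟩ = 0.94109.
(Δx)² = 0.94109 − (0.88700)² = 0.15432.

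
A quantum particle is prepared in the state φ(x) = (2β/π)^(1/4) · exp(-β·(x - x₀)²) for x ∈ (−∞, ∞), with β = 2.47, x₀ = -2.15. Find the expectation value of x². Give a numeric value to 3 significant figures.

⟨x²⟩ = ∫ x²·|φ|² dx (integrals over the domain).
Gaussian moments (u = x − x₀): ∫u^(2j)·e^(−2βu²) du = (2j−1)!!/(4β)^j · √(π/(2β)), odd powers integrate to 0; here √(π/(2β)) = 0.79746.
⟨x²⟩ = 4.7237.

4.72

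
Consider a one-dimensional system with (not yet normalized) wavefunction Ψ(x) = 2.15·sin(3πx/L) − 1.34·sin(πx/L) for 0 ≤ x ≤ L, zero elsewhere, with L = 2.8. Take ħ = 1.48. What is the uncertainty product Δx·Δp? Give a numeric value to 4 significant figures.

Δx = √(⟨x²⟩−⟨x⟩²), Δp = √(⟨p²⟩−⟨p⟩²).
On 0 ≤ x ≤ L (j ≠ l): ∫sin²(jπx/L) dx = L/2, ∫sin(jπx/L)·sin(lπx/L) dx = 0; diagonal moments ∫x·sin²(jπx/L) dx = L²/4, ∫x²·sin²(jπx/L) dx = L³·(1/6 − 1/(4j²π²)); cross terms ∫x·sin(jπx/L)·sin(lπx/L) dx = 0 for j + l even and −4jlL²/(π²(j² − l²)²) for j + l odd, ∫x²·sin(jπx/L)·sin(lπx/L) dx = (−1)^(j+l)·4jlL³/(π²(j² − l²)²); higher powers the same way via product-to-sum and parts. d²/dx² sin(jπx/L) = −(jπ/L)²·sin(jπx/L); on 0 ≤ x ≤ L, ∫sin²(jπx/L) dx = L/2 and ∫sin(jπx/L)·sin(lπx/L) dx = 0 for j ≠ l, so only diagonal terms survive in ∫|Ψ|² and ∫Ψ·Ψ″; ∫Ψ·Ψ′ dx = [Ψ²/2] between the walls = 0.
Normalization: ∫|Ψ|² dx = 8.9853.
⟨x⟩ = 1.4000, ⟨x²⟩ = 2.2030 ⇒ Δx = 0.49295.
⟨p⟩ = 0.0000, ⟨p²⟩ = 18.645 ⇒ Δp = 4.3180.
Δx·Δp = 2.1286.

2.129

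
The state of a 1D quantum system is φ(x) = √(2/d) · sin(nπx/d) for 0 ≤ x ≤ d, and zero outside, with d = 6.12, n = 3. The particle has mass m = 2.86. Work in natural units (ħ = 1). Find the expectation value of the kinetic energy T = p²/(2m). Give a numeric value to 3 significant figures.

0.415

T = −(ħ²/2m) d²/dx², so ⟨T⟩ = −(ħ²/2m) ∫ φ*·φ'' dx; with m = 2.86.
d/dx sin(nπx/d) = (nπ/d)·cos(nπx/d) and d²/dx² sin(nπx/d) = −(nπ/d)²·sin(nπx/d); on 0 ≤ x ≤ d, ∫sin²(nπx/d) dx = d/2 and ∫sin(nπx/d)·cos(nπx/d) dx = 0.
⟨T⟩ = 0.41461.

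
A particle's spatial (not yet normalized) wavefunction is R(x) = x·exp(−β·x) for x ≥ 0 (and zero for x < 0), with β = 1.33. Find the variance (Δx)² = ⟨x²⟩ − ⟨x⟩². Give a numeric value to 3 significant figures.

0.424

Compute ⟨x⟩ and ⟨x²⟩ separately, then (Δx)² = ⟨x²⟩ − ⟨x⟩².
Every integrand reduces to terms xʲ·e^(−2βx) on [0, ∞); use ∫₀^∞ xʲ·e^(−2βx) dx = j!/(2β)^(j+1).
Normalization: ∫|R|² dx = 0.10626.
⟨x⟩ = 1.1278 and ⟨x²⟩ = 1.6960.
(Δx)² = 1.6960 − (1.1278)² = 0.42399.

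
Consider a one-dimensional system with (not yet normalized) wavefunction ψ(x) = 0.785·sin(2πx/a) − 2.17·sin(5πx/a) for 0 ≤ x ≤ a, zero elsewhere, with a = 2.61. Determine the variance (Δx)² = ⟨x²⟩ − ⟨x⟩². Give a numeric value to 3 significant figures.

0.545

Compute ⟨x⟩ and ⟨x²⟩ separately, then (Δx)² = ⟨x²⟩ − ⟨x⟩².
On 0 ≤ x ≤ a (j ≠ l): ∫sin²(jπx/a) dx = a/2, ∫sin(jπx/a)·sin(lπx/a) dx = 0; diagonal moments ∫x·sin²(jπx/a) dx = a²/4, ∫x²·sin²(jπx/a) dx = a³·(1/6 − 1/(4j²π²)); cross terms ∫x·sin(jπx/a)·sin(lπx/a) dx = 0 for j + l even and −4jla²/(π²(j² − l²)²) for j + l odd, ∫x²·sin(jπx/a)·sin(lπx/a) dx = (−1)^(j+l)·4jla³/(π²(j² − l²)²); higher powers the same way via product-to-sum and parts.
Normalization: ∫|ψ|² dx = 6.9493.
⟨x⟩ = 1.3357 and ⟨x²⟩ = 2.3286.
(Δx)² = 2.3286 − (1.3357)² = 0.54454.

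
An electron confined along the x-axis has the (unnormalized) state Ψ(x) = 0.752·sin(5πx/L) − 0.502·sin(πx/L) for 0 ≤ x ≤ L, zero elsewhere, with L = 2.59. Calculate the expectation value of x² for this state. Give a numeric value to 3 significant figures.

2.08

⟨x²⟩ = ∫ x²·|Ψ|² dx / ∫|Ψ|² dx (integrals over the domain).
On 0 ≤ x ≤ L (j ≠ l): ∫sin²(jπx/L) dx = L/2, ∫sin(jπx/L)·sin(lπx/L) dx = 0; diagonal moments ∫x·sin²(jπx/L) dx = L²/4, ∫x²·sin²(jπx/L) dx = L³·(1/6 − 1/(4j²π²)); cross terms ∫x·sin(jπx/L)·sin(lπx/L) dx = 0 for j + l even and −4jlL²/(π²(j² − l²)²) for j + l odd, ∫x²·sin(jπx/L)·sin(lπx/L) dx = (−1)^(j+l)·4jlL³/(π²(j² − l²)²); higher powers the same way via product-to-sum and parts.
State is unnormalized: ∫|Ψ|² dx = 1.0587, and ∫Ψ*·x²·Ψ dx = 2.2002, so ⟨x²⟩ = 2.2002 / 1.0587.
⟨x²⟩ = 2.0783.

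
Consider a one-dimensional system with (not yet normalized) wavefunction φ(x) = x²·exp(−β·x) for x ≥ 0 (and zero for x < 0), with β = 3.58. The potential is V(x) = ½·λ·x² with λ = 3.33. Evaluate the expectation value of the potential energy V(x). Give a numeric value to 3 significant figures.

0.974

⟨V⟩ = ∫ V(x)·|φ|² dx / ∫|φ|² dx.
Every integrand reduces to terms xʲ·e^(−2βx) on [0, ∞); use ∫₀^∞ xʲ·e^(−2βx) dx = j!/(2β)^(j+1).
State is unnormalized: ∫|φ|² dx = 0.0012754, and ∫φ*·V(x)·φ dx = 0.0012427, so ⟨V⟩ = 0.0012427 / 0.0012754.
⟨V⟩ = 0.97434.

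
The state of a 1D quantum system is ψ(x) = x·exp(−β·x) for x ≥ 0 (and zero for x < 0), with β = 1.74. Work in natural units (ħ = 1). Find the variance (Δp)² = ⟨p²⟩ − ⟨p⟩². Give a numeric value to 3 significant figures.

3.03

Compute ⟨p⟩ and ⟨p²⟩ separately; (Δp)² = ⟨p²⟩ − ⟨p⟩².
Differentiate x·exp(−β·x) with the product rule; every integrand then reduces to terms xʲ·e^(−2βx) on [0, ∞), with ∫₀^∞ xʲ·e^(−2βx) dx = j!/(2β)^(j+1).
Normalization: ∫|ψ|² dx = 0.047456.
⟨p⟩ = 0.0000 and ⟨p²⟩ = 3.0276.
(Δp)² = 3.0276 − (0.0000)² = 3.0276.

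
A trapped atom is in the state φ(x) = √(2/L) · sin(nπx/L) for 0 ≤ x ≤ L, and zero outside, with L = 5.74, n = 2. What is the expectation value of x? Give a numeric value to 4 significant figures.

⟨x⟩ = ∫ x·|φ|² dx (integrals over the domain).
With sin²θ = (1 − cos2θ)/2 on 0 ≤ x ≤ L: ∫sin²(nπx/L) dx = L/2, ∫x·sin²(nπx/L) dx = L²/4, ∫x²·sin²(nπx/L) dx = L³·(1/6 − 1/(4n²π²)); higher powers xᵏ the same way, integrating xᵏ·cos(2nπx/L) by parts.
⟨x⟩ = 2.8700.

2.870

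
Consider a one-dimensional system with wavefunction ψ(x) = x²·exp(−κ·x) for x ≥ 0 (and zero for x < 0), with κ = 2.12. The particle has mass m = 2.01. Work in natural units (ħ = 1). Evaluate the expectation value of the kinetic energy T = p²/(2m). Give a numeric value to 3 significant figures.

0.373

T = −(ħ²/2m) d²/dx², so ⟨T⟩ = −(ħ²/2m) ∫ ψ*·ψ'' dx / ∫|ψ|² dx; with m = 2.01.
Differentiate x²·exp(−κ·x) with the product rule; every integrand then reduces to terms xʲ·e^(−2κx) on [0, ∞), with ∫₀^∞ xʲ·e^(−2κx) dx = j!/(2κ)^(j+1).
State is unnormalized: ∫|ψ|² dx = 0.017514, and ∫ψ*·(−ħ²/2m · ψ'') dx = 0.0065269, so ⟨T⟩ = 0.0065269 / 0.017514.
⟨T⟩ = 0.37267.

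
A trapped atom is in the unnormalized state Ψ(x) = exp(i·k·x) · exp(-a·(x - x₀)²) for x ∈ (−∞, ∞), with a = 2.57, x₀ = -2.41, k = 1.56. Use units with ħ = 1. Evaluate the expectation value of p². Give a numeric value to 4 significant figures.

5.004

p² Ψ = −ħ² d²Ψ/dx²; ⟨p²⟩ = −ħ² ∫ Ψ*·Ψ'' dx / ∫|Ψ|² dx.
Gaussian moments (u = x − x₀): ∫u^(2j)·e^(−2au²) du = (2j−1)!!/(4a)^j · √(π/(2a)), odd powers integrate to 0; here √(π/(2a)) = 0.78180. Derivatives: Ψ′ = (ik − 2au)·Ψ, Ψ″ = ((ik − 2au)² − 2a)·Ψ; the odd-in-u pieces drop out.
State is unnormalized: ∫|Ψ|² dx = 0.78180, and ∫Ψ*·(−ħ² Ψ'') dx = 3.9118, so ⟨p²⟩ = 3.9118 / 0.78180.
⟨p²⟩ = 5.0036.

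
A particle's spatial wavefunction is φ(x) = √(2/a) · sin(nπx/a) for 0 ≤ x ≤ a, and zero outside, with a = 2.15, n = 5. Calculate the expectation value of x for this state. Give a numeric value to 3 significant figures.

1.08

⟨x⟩ = ∫ x·|φ|² dx (integrals over the domain).
With sin²θ = (1 − cos2θ)/2 on 0 ≤ x ≤ a: ∫sin²(nπx/a) dx = a/2, ∫x·sin²(nπx/a) dx = a²/4, ∫x²·sin²(nπx/a) dx = a³·(1/6 − 1/(4n²π²)); higher powers xᵏ the same way, integrating xᵏ·cos(2nπx/a) by parts.
⟨x⟩ = 1.0750.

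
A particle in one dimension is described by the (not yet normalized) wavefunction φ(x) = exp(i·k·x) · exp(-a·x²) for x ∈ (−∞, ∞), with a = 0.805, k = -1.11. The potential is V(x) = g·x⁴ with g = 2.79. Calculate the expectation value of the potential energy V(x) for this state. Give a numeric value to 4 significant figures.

⟨V⟩ = ∫ V(x)·|φ|² dx / ∫|φ|² dx.
Gaussian moments: ∫x^(2j)·e^(−2ax²) dx = (2j−1)!!/(4a)^j · √(π/(2a)), odd powers integrate to 0; here √(π/(2a)) = 1.3969.
State is unnormalized: ∫|φ|² dx = 1.3969, and ∫φ*·V(x)·φ dx = 1.1277, so ⟨V⟩ = 1.1277 / 1.3969.
⟨V⟩ = 0.80726.

0.8073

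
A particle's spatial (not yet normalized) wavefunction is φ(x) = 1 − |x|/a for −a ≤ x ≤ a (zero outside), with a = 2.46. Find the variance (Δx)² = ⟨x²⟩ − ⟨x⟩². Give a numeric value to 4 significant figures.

Compute ⟨x⟩ and ⟨x²⟩ separately, then (Δx)² = ⟨x²⟩ − ⟨x⟩².
φ is even, so ∫ over [−a, a] = 2∫₀ᵃ with φ = 1 − x/a there: ∫₀ᵃ (1 − x/a)² dx = a/3, ∫₀ᵃ x²(1 − x/a)² dx = a³/30, ∫₀ᵃ x⁴(1 − x/a)² dx = a⁵/105.
Normalization: ∫|φ|² dx = 1.6400.
⟨x⟩ = 0.0000 and ⟨x²⟩ = 0.60516.
(Δx)² = 0.60516 − (0.0000)² = 0.60516.

0.6052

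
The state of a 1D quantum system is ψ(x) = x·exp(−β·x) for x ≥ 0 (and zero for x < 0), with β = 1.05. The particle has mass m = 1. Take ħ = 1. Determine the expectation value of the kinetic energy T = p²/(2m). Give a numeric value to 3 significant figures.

T = −(ħ²/2m) d²/dx², so ⟨T⟩ = −(ħ²/2m) ∫ ψ*·ψ'' dx / ∫|ψ|² dx; with m = 1.
Differentiate x·exp(−β·x) with the product rule; every integrand then reduces to terms xʲ·e^(−2βx) on [0, ∞), with ∫₀^∞ xʲ·e^(−2βx) dx = j!/(2β)^(j+1).
State is unnormalized: ∫|ψ|² dx = 0.21596, and ∫ψ*·(−ħ²/2m · ψ'') dx = 0.11905, so ⟨T⟩ = 0.11905 / 0.21596.
⟨T⟩ = 0.55125.

0.551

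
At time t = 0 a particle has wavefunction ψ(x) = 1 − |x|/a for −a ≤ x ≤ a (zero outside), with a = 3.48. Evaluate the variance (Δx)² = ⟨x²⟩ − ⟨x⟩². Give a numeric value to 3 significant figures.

Compute ⟨x⟩ and ⟨x²⟩ separately, then (Δx)² = ⟨x²⟩ − ⟨x⟩².
ψ is even, so ∫ over [−a, a] = 2∫₀ᵃ with ψ = 1 − x/a there: ∫₀ᵃ (1 − x/a)² dx = a/3, ∫₀ᵃ x²(1 − x/a)² dx = a³/30, ∫₀ᵃ x⁴(1 − x/a)² dx = a⁵/105.
Normalization: ∫|ψ|² dx = 2.3200.
⟨x⟩ = 0.0000 and ⟨x²⟩ = 1.2110.
(Δx)² = 1.2110 − (0.0000)² = 1.2110.

1.21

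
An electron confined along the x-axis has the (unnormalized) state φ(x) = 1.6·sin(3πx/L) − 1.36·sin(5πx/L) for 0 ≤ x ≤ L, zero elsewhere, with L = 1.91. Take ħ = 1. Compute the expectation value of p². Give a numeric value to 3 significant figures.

p² φ = −ħ² d²φ/dx²; ⟨p²⟩ = −ħ² ∫ φ*·φ'' dx / ∫|φ|² dx.
d²/dx² sin(jπx/L) = −(jπ/L)²·sin(jπx/L); on 0 ≤ x ≤ L, ∫sin²(jπx/L) dx = L/2 and ∫sin(jπx/L)·sin(lπx/L) dx = 0 for j ≠ l, so only diagonal terms survive in ∫|φ|² and ∫φ·φ″; ∫φ·φ′ dx = [φ²/2] between the walls = 0.
State is unnormalized: ∫|φ|² dx = 4.2112, and ∫φ*·(−ħ² φ'') dx = 179.00, so ⟨p²⟩ = 179.00 / 4.2112.
⟨p²⟩ = 42.505.

42.5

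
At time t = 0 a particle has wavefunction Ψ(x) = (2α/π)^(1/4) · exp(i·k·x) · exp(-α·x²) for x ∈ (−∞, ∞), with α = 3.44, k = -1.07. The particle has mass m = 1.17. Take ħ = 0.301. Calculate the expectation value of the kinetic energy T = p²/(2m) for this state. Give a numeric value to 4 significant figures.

T = −(ħ²/2m) d²/dx², so ⟨T⟩ = −(ħ²/2m) ∫ Ψ*·Ψ'' dx; with m = 1.17.
Gaussian moments: ∫x^(2j)·e^(−2αx²) dx = (2j−1)!!/(4α)^j · √(π/(2α)), odd powers integrate to 0; here √(π/(2α)) = 0.67574. Derivatives: Ψ′ = (ik − 2αx)·Ψ, Ψ″ = ((ik − 2αx)² − 2α)·Ψ; the odd-in-x pieces drop out.
⟨T⟩ = 0.17752.

0.1775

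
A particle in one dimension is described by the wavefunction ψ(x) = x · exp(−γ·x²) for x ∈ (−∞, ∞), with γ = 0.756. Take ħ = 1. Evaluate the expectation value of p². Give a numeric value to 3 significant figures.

p² ψ = −ħ² d²ψ/dx²; ⟨p²⟩ = −ħ² ∫ ψ*·ψ'' dx / ∫|ψ|² dx.
Expand each integrand as polynomial × e^(−2γx²) and use ∫x^(2j)·e^(−2γx²) dx = (2j−1)!!/(4γ)^j · √(π/(2γ)), odd powers → 0; here √(π/(2γ)) = 1.4414. Differentiate with the product rule, d/dx e^(−γx²) = −2γx·e^(−γx²).
State is unnormalized: ∫|ψ|² dx = 0.47667, and ∫ψ*·(−ħ² ψ'') dx = 1.0811, so ⟨p²⟩ = 1.0811 / 0.47667.
⟨p²⟩ = 2.2680.

2.27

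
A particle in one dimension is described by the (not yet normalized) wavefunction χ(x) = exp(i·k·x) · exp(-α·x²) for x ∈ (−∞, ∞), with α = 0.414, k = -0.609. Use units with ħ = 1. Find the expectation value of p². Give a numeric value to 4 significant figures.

p² χ = −ħ² d²χ/dx²; ⟨p²⟩ = −ħ² ∫ χ*·χ'' dx / ∫|χ|² dx.
Gaussian moments: ∫x^(2j)·e^(−2αx²) dx = (2j−1)!!/(4α)^j · √(π/(2α)), odd powers integrate to 0; here √(π/(2α)) = 1.9479. Derivatives: χ′ = (ik − 2αx)·χ, χ″ = ((ik − 2αx)² − 2α)·χ; the odd-in-x pieces drop out.
State is unnormalized: ∫|χ|² dx = 1.9479, and ∫χ*·(−ħ² χ'') dx = 1.5288, so ⟨p²⟩ = 1.5288 / 1.9479.
⟨p²⟩ = 0.78488.

0.7849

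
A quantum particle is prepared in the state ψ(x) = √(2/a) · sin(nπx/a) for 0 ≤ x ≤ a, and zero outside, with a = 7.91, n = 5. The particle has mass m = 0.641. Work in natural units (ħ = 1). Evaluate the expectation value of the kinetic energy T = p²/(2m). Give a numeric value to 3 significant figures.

T = −(ħ²/2m) d²/dx², so ⟨T⟩ = −(ħ²/2m) ∫ ψ*·ψ'' dx; with m = 0.641.
d/dx sin(nπx/a) = (nπ/a)·cos(nπx/a) and d²/dx² sin(nπx/a) = −(nπ/a)²·sin(nπx/a); on 0 ≤ x ≤ a, ∫sin²(nπx/a) dx = a/2 and ∫sin(nπx/a)·cos(nπx/a) dx = 0.
⟨T⟩ = 3.0761.

3.08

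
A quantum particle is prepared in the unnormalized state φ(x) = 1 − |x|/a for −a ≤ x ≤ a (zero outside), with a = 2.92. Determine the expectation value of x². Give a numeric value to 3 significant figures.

⟨x²⟩ = ∫ x²·|φ|² dx / ∫|φ|² dx (integrals over the domain).
φ is even, so ∫ over [−a, a] = 2∫₀ᵃ with φ = 1 − x/a there: ∫₀ᵃ (1 − x/a)² dx = a/3, ∫₀ᵃ x²(1 − x/a)² dx = a³/30, ∫₀ᵃ x⁴(1 − x/a)² dx = a⁵/105.
State is unnormalized: ∫|φ|² dx = 1.9467, and ∫φ*·x²·φ dx = 1.6598, so ⟨x²⟩ = 1.6598 / 1.9467.
⟨x²⟩ = 0.85264.

0.853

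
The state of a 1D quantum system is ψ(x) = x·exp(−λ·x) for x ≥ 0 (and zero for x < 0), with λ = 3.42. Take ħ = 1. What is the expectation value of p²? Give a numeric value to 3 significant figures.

p² ψ = −ħ² d²ψ/dx²; ⟨p²⟩ = −ħ² ∫ ψ*·ψ'' dx / ∫|ψ|² dx.
Differentiate x·exp(−λ·x) with the product rule; every integrand then reduces to terms xʲ·e^(−2λx) on [0, ∞), with ∫₀^∞ xʲ·e^(−2λx) dx = j!/(2λ)^(j+1).
State is unnormalized: ∫|ψ|² dx = 0.0062497, and ∫ψ*·(−ħ² ψ'') dx = 0.073099, so ⟨p²⟩ = 0.073099 / 0.0062497.
⟨p²⟩ = 11.696.

11.7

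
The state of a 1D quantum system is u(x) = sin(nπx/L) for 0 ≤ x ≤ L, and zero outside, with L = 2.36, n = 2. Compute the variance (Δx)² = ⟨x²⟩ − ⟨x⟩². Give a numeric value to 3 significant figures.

Compute ⟨x⟩ and ⟨x²⟩ separately, then (Δx)² = ⟨x²⟩ − ⟨x⟩².
With sin²θ = (1 − cos2θ)/2 on 0 ≤ x ≤ L: ∫sin²(nπx/L) dx = L/2, ∫x·sin²(nπx/L) dx = L²/4, ∫x²·sin²(nπx/L) dx = L³·(1/6 − 1/(4n²π²)); higher powers xᵏ the same way, integrating xᵏ·cos(2nπx/L) by parts.
Normalization: ∫|u|² dx = 1.1800.
⟨x⟩ = 1.1800 and ⟨x²⟩ = 1.7860.
(Δx)² = 1.7860 − (1.1800)² = 0.39359.

0.394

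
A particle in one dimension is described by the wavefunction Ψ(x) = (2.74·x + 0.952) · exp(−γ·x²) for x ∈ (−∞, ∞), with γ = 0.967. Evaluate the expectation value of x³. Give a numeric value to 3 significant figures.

0.367

⟨x³⟩ = ∫ x³·|Ψ|² dx / ∫|Ψ|² dx (integrals over the domain).
Expand each integrand as polynomial × e^(−2γx²) and use ∫x^(2j)·e^(−2γx²) dx = (2j−1)!!/(4γ)^j · √(π/(2γ)), odd powers → 0; here √(π/(2γ)) = 1.2745.
State is unnormalized: ∫|Ψ|² dx = 3.6289, and ∫Ψ*·x³·Ψ dx = 1.3333, so ⟨x³⟩ = 1.3333 / 3.6289.
⟨x³⟩ = 0.36740.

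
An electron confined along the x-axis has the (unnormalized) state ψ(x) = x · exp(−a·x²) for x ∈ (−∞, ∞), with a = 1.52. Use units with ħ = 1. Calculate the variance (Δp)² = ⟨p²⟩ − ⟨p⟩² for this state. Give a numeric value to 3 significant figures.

4.56

Compute ⟨p⟩ and ⟨p²⟩ separately; (Δp)² = ⟨p²⟩ − ⟨p⟩².
Expand each integrand as polynomial × e^(−2ax²) and use ∫x^(2j)·e^(−2ax²) dx = (2j−1)!!/(4a)^j · √(π/(2a)), odd powers → 0; here √(π/(2a)) = 1.0166. Differentiate with the product rule, d/dx e^(−ax²) = −2ax·e^(−ax²).
Normalization: ∫|ψ|² dx = 0.16720.
⟨p⟩ = 0.0000 and ⟨p²⟩ = 4.5600.
(Δp)² = 4.5600 − (0.0000)² = 4.5600.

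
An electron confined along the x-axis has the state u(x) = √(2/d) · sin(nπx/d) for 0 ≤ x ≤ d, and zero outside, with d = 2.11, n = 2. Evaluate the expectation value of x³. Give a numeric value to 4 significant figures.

⟨x³⟩ = ∫ x³·|u|² dx (integrals over the domain).
With sin²θ = (1 − cos2θ)/2 on 0 ≤ x ≤ d: ∫sin²(nπx/d) dx = d/2, ∫x·sin²(nπx/d) dx = d²/4, ∫x²·sin²(nπx/d) dx = d³·(1/6 − 1/(4n²π²)); higher powers xᵏ the same way, integrating xᵏ·cos(2nπx/d) by parts.
⟨x³⟩ = 2.1700.

2.170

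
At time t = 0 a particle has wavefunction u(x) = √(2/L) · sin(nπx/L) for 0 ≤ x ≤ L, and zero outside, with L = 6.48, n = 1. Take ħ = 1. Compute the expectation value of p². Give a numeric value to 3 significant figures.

p² u = −ħ² d²u/dx²; ⟨p²⟩ = −ħ² ∫ u*·u'' dx.
d/dx sin(nπx/L) = (nπ/L)·cos(nπx/L) and d²/dx² sin(nπx/L) = −(nπ/L)²·sin(nπx/L); on 0 ≤ x ≤ L, ∫sin²(nπx/L) dx = L/2 and ∫sin(nπx/L)·cos(nπx/L) dx = 0.
⟨p²⟩ = 0.23504.

0.235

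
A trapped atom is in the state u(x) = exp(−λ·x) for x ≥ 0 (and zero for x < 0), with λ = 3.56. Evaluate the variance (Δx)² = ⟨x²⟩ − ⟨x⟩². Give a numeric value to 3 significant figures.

0.0197

Compute ⟨x⟩ and ⟨x²⟩ separately, then (Δx)² = ⟨x²⟩ − ⟨x⟩².
Every integrand reduces to terms xʲ·e^(−2λx) on [0, ∞); use ∫₀^∞ xʲ·e^(−2λx) dx = j!/(2λ)^(j+1).
Normalization: ∫|u|² dx = 0.14045.
⟨x⟩ = 0.14045 and ⟨x²⟩ = 0.039452.
(Δx)² = 0.039452 − (0.14045)² = 0.019726.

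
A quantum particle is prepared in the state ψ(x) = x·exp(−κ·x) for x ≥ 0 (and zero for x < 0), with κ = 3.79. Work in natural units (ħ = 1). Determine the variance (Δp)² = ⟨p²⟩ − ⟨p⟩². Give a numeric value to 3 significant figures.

Compute ⟨p⟩ and ⟨p²⟩ separately; (Δp)² = ⟨p²⟩ − ⟨p⟩².
Differentiate x·exp(−κ·x) with the product rule; every integrand then reduces to terms xʲ·e^(−2κx) on [0, ∞), with ∫₀^∞ xʲ·e^(−2κx) dx = j!/(2κ)^(j+1).
Normalization: ∫|ψ|² dx = 0.0045922.
⟨p⟩ = 0.0000 and ⟨p²⟩ = 14.364.
(Δp)² = 14.364 − (0.0000)² = 14.364.

14.4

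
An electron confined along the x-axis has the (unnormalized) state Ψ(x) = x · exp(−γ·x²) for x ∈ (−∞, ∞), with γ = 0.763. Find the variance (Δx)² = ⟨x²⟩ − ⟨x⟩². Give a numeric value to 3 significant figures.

0.983

Compute ⟨x⟩ and ⟨x²⟩ separately, then (Δx)² = ⟨x²⟩ − ⟨x⟩².
Expand each integrand as polynomial × e^(−2γx²) and use ∫x^(2j)·e^(−2γx²) dx = (2j−1)!!/(4γ)^j · √(π/(2γ)), odd powers → 0; here √(π/(2γ)) = 1.4348.
Normalization: ∫|Ψ|² dx = 0.47012.
⟨x⟩ = 0.0000 and ⟨x²⟩ = 0.98296.
(Δx)² = 0.98296 − (0.0000)² = 0.98296.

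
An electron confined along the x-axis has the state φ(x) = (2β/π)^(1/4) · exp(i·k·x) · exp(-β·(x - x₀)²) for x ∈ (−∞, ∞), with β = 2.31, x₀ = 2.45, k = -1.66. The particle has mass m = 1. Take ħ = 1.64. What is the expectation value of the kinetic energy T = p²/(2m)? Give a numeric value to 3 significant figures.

T = −(ħ²/2m) d²/dx², so ⟨T⟩ = −(ħ²/2m) ∫ φ*·φ'' dx; with m = 1.
Gaussian moments (u = x − x₀): ∫u^(2j)·e^(−2βu²) du = (2j−1)!!/(4β)^j · √(π/(2β)), odd powers integrate to 0; here √(π/(2β)) = 0.82462. Derivatives: φ′ = (ik − 2βu)·φ, φ″ = ((ik − 2βu)² − 2β)·φ; the odd-in-u pieces drop out.
⟨T⟩ = 6.8122.

6.81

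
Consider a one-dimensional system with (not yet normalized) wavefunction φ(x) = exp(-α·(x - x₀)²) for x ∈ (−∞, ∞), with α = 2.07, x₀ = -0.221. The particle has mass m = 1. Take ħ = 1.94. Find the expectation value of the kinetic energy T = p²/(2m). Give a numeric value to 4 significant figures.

T = −(ħ²/2m) d²/dx², so ⟨T⟩ = −(ħ²/2m) ∫ φ*·φ'' dx / ∫|φ|² dx; with m = 1.
Gaussian moments (u = x − x₀): ∫u^(2j)·e^(−2αu²) du = (2j−1)!!/(4α)^j · √(π/(2α)), odd powers integrate to 0; here √(π/(2α)) = 0.87111. Derivatives: d/dx e^(−αu²) = −2αu·e^(−αu²), d²/dx² e^(−αu²) = (4α²u² − 2α)·e^(−αu²).
State is unnormalized: ∫|φ|² dx = 0.87111, and ∫φ*·(−ħ²/2m · φ'') dx = 3.3933, so ⟨T⟩ = 3.3933 / 0.87111.
⟨T⟩ = 3.8953.

3.895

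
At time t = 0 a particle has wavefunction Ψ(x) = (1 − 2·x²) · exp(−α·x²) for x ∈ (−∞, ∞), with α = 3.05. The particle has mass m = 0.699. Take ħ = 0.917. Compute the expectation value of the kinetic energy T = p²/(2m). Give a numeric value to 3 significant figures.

T = −(ħ²/2m) d²/dx², so ⟨T⟩ = −(ħ²/2m) ∫ Ψ*·Ψ'' dx / ∫|Ψ|² dx; with m = 0.699.
Expand each integrand as polynomial × e^(−2αx²) and use ∫x^(2j)·e^(−2αx²) dx = (2j−1)!!/(4α)^j · √(π/(2α)), odd powers → 0; here √(π/(2α)) = 0.71765. Differentiate with the product rule, d/dx e^(−αx²) = −2αx·e^(−αx²).
State is unnormalized: ∫|Ψ|² dx = 0.54021, and ∫Ψ*·(−ħ²/2m · Ψ'') dx = 1.9959, so ⟨T⟩ = 1.9959 / 0.54021.
⟨T⟩ = 3.6947.

3.69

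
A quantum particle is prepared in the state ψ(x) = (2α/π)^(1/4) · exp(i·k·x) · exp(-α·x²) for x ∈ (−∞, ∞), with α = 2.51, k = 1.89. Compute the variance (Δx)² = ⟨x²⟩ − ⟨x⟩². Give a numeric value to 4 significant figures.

0.09960

Compute ⟨x⟩ and ⟨x²⟩ separately, then (Δx)² = ⟨x²⟩ − ⟨x⟩².
Gaussian moments: ∫x^(2j)·e^(−2αx²) dx = (2j−1)!!/(4α)^j · √(π/(2α)), odd powers integrate to 0; here √(π/(2α)) = 0.79108.
⟨x⟩ = 0.0000 and ⟨x²⟩ = 0.099602.
(Δx)² = 0.099602 − (0.0000)² = 0.099602.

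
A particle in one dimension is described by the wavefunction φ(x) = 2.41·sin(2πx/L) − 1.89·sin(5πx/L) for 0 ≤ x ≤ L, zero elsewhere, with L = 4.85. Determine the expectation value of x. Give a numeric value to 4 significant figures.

⟨x⟩ = ∫ x·|φ|² dx / ∫|φ|² dx (integrals over the domain).
On 0 ≤ x ≤ L (j ≠ l): ∫sin²(jπx/L) dx = L/2, ∫sin(jπx/L)·sin(lπx/L) dx = 0; diagonal moments ∫x·sin²(jπx/L) dx = L²/4, ∫x²·sin²(jπx/L) dx = L³·(1/6 − 1/(4j²π²)); cross terms ∫x·sin(jπx/L)·sin(lπx/L) dx = 0 for j + l even and −4jlL²/(π²(j² − l²)²) for j + l odd, ∫x²·sin(jπx/L)·sin(lπx/L) dx = (−1)^(j+l)·4jlL³/(π²(j² − l²)²); higher powers the same way via product-to-sum and parts.
State is unnormalized: ∫|φ|² dx = 22.747, and ∫φ*·x·φ dx = 57.131, so ⟨x⟩ = 57.131 / 22.747.
⟨x⟩ = 2.5116.

2.512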